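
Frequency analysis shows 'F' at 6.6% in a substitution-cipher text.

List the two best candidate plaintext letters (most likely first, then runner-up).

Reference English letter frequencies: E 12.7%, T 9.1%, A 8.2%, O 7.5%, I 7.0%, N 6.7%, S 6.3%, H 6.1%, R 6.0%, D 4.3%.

Step 1: Observed frequency of 'F' is 6.6%.
Step 2: Compute distances to each reference frequency and sort:
  N (6.7%): difference = 0.1% <-- BEST
  S (6.3%): difference = 0.3% <-- RUNNER-UP
  I (7.0%): difference = 0.4%
  H (6.1%): difference = 0.5%
  R (6.0%): difference = 0.6%
Step 3: Most likely is 'N' (6.7%, diff 0.1%); second most likely is 'S' (6.3%, diff 0.3%).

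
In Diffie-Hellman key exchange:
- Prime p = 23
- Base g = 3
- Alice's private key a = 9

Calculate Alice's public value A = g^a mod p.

Step 1: A = g^a mod p = 3^9 mod 23.
  3^1 mod 23 = 3
  3^2 mod 23 = (3 * 3) mod 23 = 9
  3^3 mod 23 = (9 * 3) mod 23 = 4
  3^4 mod 23 = (4 * 3) mod 23 = 12
  3^5 mod 23 = (12 * 3) mod 23 = 13
  3^6 mod 23 = (13 * 3) mod 23 = 16
  3^7 mod 23 = (16 * 3) mod 23 = 2
  3^8 mod 23 = (2 * 3) mod 23 = 6
  3^9 mod 23 = (6 * 3) mod 23 = 18
Result: A = 18.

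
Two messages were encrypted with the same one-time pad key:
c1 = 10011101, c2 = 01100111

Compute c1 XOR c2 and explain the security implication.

Step 1: c1 XOR c2 = (m1 XOR k) XOR (m2 XOR k).
Step 2: By XOR associativity/commutativity: = m1 XOR m2 XOR k XOR k = m1 XOR m2.
Step 3: 10011101 XOR 01100111 = 11111010 = 250.
Step 4: The key cancels out! An attacker learns m1 XOR m2 = 250, revealing the relationship between plaintexts.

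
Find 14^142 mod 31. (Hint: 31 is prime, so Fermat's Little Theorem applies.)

Step 1: Since 31 is prime, by Fermat's Little Theorem: 14^30 = 1 (mod 31).
Step 2: Reduce exponent: 142 mod 30 = 22.
Step 3: So 14^142 = 14^22 (mod 31).
Step 4: 14^22 mod 31 = 19.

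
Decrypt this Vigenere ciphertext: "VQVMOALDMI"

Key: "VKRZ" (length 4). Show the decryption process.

Step 1: Key 'VKRZ' has length 4. Extended key: VKRZVKRZVK
Step 2: Decrypt each position:
  V(21) - V(21) = 0 = A
  Q(16) - K(10) = 6 = G
  V(21) - R(17) = 4 = E
  M(12) - Z(25) = 13 = N
  O(14) - V(21) = 19 = T
  A(0) - K(10) = 16 = Q
  L(11) - R(17) = 20 = U
  D(3) - Z(25) = 4 = E
  M(12) - V(21) = 17 = R
  I(8) - K(10) = 24 = Y
Plaintext: AGENTQUERY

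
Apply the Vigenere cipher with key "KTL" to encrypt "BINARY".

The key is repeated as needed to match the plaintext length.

Step 1: Repeat key to match plaintext length:
  Plaintext: BINARY
  Key:       KTLKTL
Step 2: Encrypt each letter:
  B(1) + K(10) = (1+10) mod 26 = 11 = L
  I(8) + T(19) = (8+19) mod 26 = 1 = B
  N(13) + L(11) = (13+11) mod 26 = 24 = Y
  A(0) + K(10) = (0+10) mod 26 = 10 = K
  R(17) + T(19) = (17+19) mod 26 = 10 = K
  Y(24) + L(11) = (24+11) mod 26 = 9 = J
Ciphertext: LBYKKJ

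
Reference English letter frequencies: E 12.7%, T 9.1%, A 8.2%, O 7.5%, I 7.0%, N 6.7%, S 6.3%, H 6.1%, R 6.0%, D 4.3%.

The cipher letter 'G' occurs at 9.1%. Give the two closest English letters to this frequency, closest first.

Step 1: Observed frequency of 'G' is 9.1%.
Step 2: Compute distances to each reference frequency and sort:
  T (9.1%): difference = 0.0% <-- BEST
  A (8.2%): difference = 0.9% <-- RUNNER-UP
  O (7.5%): difference = 1.6%
  I (7.0%): difference = 2.1%
  N (6.7%): difference = 2.4%
Step 3: Most likely is 'T' (9.1%, diff 0.0%); second most likely is 'A' (8.2%, diff 0.9%).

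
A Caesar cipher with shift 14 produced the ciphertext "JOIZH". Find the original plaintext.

Step 1: Reverse the shift by subtracting 14 from each letter position.
  J (position 9) -> position (9-14) mod 26 = 21 -> V
  O (position 14) -> position (14-14) mod 26 = 0 -> A
  I (position 8) -> position (8-14) mod 26 = 20 -> U
  Z (position 25) -> position (25-14) mod 26 = 11 -> L
  H (position 7) -> position (7-14) mod 26 = 19 -> T
Decrypted message: VAULT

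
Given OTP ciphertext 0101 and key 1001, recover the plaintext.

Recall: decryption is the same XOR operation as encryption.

Step 1: XOR ciphertext with key:
  Ciphertext: 0101
  Key:        1001
  XOR:        1100
Step 2: Plaintext = 1100 = 12 in decimal.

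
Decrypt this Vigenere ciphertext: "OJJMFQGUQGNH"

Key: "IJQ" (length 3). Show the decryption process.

Step 1: Key 'IJQ' has length 3. Extended key: IJQIJQIJQIJQ
Step 2: Decrypt each position:
  O(14) - I(8) = 6 = G
  J(9) - J(9) = 0 = A
  J(9) - Q(16) = 19 = T
  M(12) - I(8) = 4 = E
  F(5) - J(9) = 22 = W
  Q(16) - Q(16) = 0 = A
  G(6) - I(8) = 24 = Y
  U(20) - J(9) = 11 = L
  Q(16) - Q(16) = 0 = A
  G(6) - I(8) = 24 = Y
  N(13) - J(9) = 4 = E
  H(7) - Q(16) = 17 = R
Plaintext: GATEWAYLAYER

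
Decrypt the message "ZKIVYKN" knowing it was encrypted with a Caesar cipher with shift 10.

Step 1: Reverse the shift by subtracting 10 from each letter position.
  Z (position 25) -> position (25-10) mod 26 = 15 -> P
  K (position 10) -> position (10-10) mod 26 = 0 -> A
  I (position 8) -> position (8-10) mod 26 = 24 -> Y
  V (position 21) -> position (21-10) mod 26 = 11 -> L
  Y (position 24) -> position (24-10) mod 26 = 14 -> O
  K (position 10) -> position (10-10) mod 26 = 0 -> A
  N (position 13) -> position (13-10) mod 26 = 3 -> D
Decrypted message: PAYLOAD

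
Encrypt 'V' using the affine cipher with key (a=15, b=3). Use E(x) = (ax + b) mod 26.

Step 1: Convert 'V' to number: x = 21.
Step 2: E(21) = (15 * 21 + 3) mod 26 = 318 mod 26 = 6.
Step 3: Convert 6 back to letter: G.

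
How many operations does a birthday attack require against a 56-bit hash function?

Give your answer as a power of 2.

Step 1: The birthday paradox gives collision probability ~50% after sqrt(2^n) = 2^(n/2) hashes.
Step 2: For 56-bit output: 2^(56/2) = 2^28.
Step 3: Approximately 2^28 hash computations needed.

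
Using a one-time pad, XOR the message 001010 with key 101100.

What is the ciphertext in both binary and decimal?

Step 1: Write out the XOR operation bit by bit:
  Message: 001010
  Key:     101100
  XOR:     100110
Step 2: Convert to decimal: 100110 = 38.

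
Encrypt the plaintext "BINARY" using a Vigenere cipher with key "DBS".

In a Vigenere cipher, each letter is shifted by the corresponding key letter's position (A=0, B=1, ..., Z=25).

Step 1: Repeat key to match plaintext length:
  Plaintext: BINARY
  Key:       DBSDBS
Step 2: Encrypt each letter:
  B(1) + D(3) = (1+3) mod 26 = 4 = E
  I(8) + B(1) = (8+1) mod 26 = 9 = J
  N(13) + S(18) = (13+18) mod 26 = 5 = F
  A(0) + D(3) = (0+3) mod 26 = 3 = D
  R(17) + B(1) = (17+1) mod 26 = 18 = S
  Y(24) + S(18) = (24+18) mod 26 = 16 = Q
Ciphertext: EJFDSQ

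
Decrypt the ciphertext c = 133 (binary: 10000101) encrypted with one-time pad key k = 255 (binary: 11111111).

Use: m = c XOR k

Step 1: XOR ciphertext with key:
  Ciphertext: 10000101
  Key:        11111111
  XOR:        01111010
Step 2: Plaintext = 01111010 = 122 in decimal.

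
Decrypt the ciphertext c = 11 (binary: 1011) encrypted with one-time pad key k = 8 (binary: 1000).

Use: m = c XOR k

Step 1: XOR ciphertext with key:
  Ciphertext: 1011
  Key:        1000
  XOR:        0011
Step 2: Plaintext = 0011 = 3 in decimal.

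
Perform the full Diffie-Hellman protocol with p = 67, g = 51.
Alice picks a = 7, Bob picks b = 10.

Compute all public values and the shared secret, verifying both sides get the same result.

Step 1: A = g^a mod p = 51^7 mod 67 = 44.
Step 2: B = g^b mod p = 51^10 mod 67 = 6.
Step 3: Alice computes s = B^a mod p = 6^7 mod 67 = 10.
Step 4: Bob computes s = A^b mod p = 44^10 mod 67 = 10.
Both sides agree: shared secret = 10.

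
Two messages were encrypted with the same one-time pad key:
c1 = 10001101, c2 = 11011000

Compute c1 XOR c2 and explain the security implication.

Step 1: c1 XOR c2 = (m1 XOR k) XOR (m2 XOR k).
Step 2: By XOR associativity/commutativity: = m1 XOR m2 XOR k XOR k = m1 XOR m2.
Step 3: 10001101 XOR 11011000 = 01010101 = 85.
Step 4: The key cancels out! An attacker learns m1 XOR m2 = 85, revealing the relationship between plaintexts.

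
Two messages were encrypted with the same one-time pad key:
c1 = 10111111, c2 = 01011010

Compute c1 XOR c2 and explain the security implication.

Step 1: c1 XOR c2 = (m1 XOR k) XOR (m2 XOR k).
Step 2: By XOR associativity/commutativity: = m1 XOR m2 XOR k XOR k = m1 XOR m2.
Step 3: 10111111 XOR 01011010 = 11100101 = 229.
Step 4: The key cancels out! An attacker learns m1 XOR m2 = 229, revealing the relationship between plaintexts.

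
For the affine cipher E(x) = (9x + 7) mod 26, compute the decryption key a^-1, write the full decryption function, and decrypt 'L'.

Step 1: Find a^-1, the modular inverse of 9 mod 26.
Step 2: We need 9 * a^-1 = 1 (mod 26).
Step 3: 9 * 3 = 27 = 1 * 26 + 1, so a^-1 = 3.
Step 4: D(y) = 3(y - 7) mod 26.
Step 5: Apply to 'L' (y = 11): D(11) = 3 * (11 - 7) mod 26 = 3 * 4 mod 26 = 12 -> 'M'.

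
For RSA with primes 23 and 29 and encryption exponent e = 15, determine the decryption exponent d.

Step 1: n = 23 * 29 = 667.
Step 2: phi(n) = 22 * 28 = 616.
Step 3: Find d such that 15 * d = 1 (mod 616).
Step 4: d = 15^(-1) mod 616 = 575.
Verification: 15 * 575 = 8625 = 14 * 616 + 1.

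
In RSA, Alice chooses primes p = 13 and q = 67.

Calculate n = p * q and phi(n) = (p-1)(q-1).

Step 1: n = p * q = 13 * 67 = 871.
Step 2: phi(n) = (p-1)(q-1) = 12 * 66 = 792.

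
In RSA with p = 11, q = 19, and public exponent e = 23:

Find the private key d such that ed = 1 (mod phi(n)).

Step 1: n = 11 * 19 = 209.
Step 2: phi(n) = 10 * 18 = 180.
Step 3: Find d such that 23 * d = 1 (mod 180).
Step 4: d = 23^(-1) mod 180 = 47.
Verification: 23 * 47 = 1081 = 6 * 180 + 1.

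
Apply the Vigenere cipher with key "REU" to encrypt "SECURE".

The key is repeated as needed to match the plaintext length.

Step 1: Repeat key to match plaintext length:
  Plaintext: SECURE
  Key:       REUREU
Step 2: Encrypt each letter:
  S(18) + R(17) = (18+17) mod 26 = 9 = J
  E(4) + E(4) = (4+4) mod 26 = 8 = I
  C(2) + U(20) = (2+20) mod 26 = 22 = W
  U(20) + R(17) = (20+17) mod 26 = 11 = L
  R(17) + E(4) = (17+4) mod 26 = 21 = V
  E(4) + U(20) = (4+20) mod 26 = 24 = Y
Ciphertext: JIWLVY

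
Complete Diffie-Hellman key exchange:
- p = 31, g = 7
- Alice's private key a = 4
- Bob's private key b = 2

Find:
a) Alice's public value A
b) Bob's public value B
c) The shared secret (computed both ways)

Step 1: A = g^a mod p = 7^4 mod 31 = 14.
Step 2: B = g^b mod p = 7^2 mod 31 = 18.
Step 3: Alice computes s = B^a mod p = 18^4 mod 31 = 10.
Step 4: Bob computes s = A^b mod p = 14^2 mod 31 = 10.
Both sides agree: shared secret = 10.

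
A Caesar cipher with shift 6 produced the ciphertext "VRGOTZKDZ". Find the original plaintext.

Step 1: Reverse the shift by subtracting 6 from each letter position.
  V (position 21) -> position (21-6) mod 26 = 15 -> P
  R (position 17) -> position (17-6) mod 26 = 11 -> L
  G (position 6) -> position (6-6) mod 26 = 0 -> A
  O (position 14) -> position (14-6) mod 26 = 8 -> I
  T (position 19) -> position (19-6) mod 26 = 13 -> N
  Z (position 25) -> position (25-6) mod 26 = 19 -> T
  K (position 10) -> position (10-6) mod 26 = 4 -> E
  D (position 3) -> position (3-6) mod 26 = 23 -> X
  Z (position 25) -> position (25-6) mod 26 = 19 -> T
Decrypted message: PLAINTEXT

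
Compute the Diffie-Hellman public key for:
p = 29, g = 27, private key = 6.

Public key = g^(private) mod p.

Step 1: A = g^a mod p = 27^6 mod 29.
  27^1 mod 29 = 27
  27^2 mod 29 = (27 * 27) mod 29 = 4
  27^3 mod 29 = (4 * 27) mod 29 = 21
  27^4 mod 29 = (21 * 27) mod 29 = 16
  27^5 mod 29 = (16 * 27) mod 29 = 26
  27^6 mod 29 = (26 * 27) mod 29 = 6
Result: A = 6.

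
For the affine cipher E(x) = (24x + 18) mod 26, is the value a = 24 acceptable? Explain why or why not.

Step 1: Compute gcd(24, 26).
Step 2: gcd(24, 26) = 2.
Since gcd = 2 != 1, 24 shares a common factor with 26, so it cannot be used.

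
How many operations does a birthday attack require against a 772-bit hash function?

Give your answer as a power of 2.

Step 1: The birthday paradox gives collision probability ~50% after sqrt(2^n) = 2^(n/2) hashes.
Step 2: For 772-bit output: 2^(772/2) = 2^386.
Step 3: Approximately 2^386 hash computations needed.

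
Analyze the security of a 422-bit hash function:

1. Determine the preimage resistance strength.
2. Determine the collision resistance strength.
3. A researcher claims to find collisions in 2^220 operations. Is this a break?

Step 1: Preimage resistance requires brute-force of 2^422 operations.
Step 2: Collision resistance (birthday bound) = 2^(422/2) = 2^211.
Step 3: The claimed attack costs 2^220 operations.
Step 4: Since 2^220 >= 2^211, the claimed attack is no faster than the generic birthday attack, so this does not break collision resistance.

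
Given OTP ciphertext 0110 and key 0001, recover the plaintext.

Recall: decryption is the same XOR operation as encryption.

Step 1: XOR ciphertext with key:
  Ciphertext: 0110
  Key:        0001
  XOR:        0111
Step 2: Plaintext = 0111 = 7 in decimal.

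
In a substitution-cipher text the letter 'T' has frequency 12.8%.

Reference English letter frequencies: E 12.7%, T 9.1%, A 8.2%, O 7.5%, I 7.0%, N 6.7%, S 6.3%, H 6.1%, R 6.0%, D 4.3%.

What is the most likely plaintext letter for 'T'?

Step 1: The observed frequency is 12.8%.
Step 2: Compare with English frequencies:
  E: 12.7% (difference: 0.1%) <-- closest
  T: 9.1% (difference: 3.7%)
  A: 8.2% (difference: 4.6%)
  O: 7.5% (difference: 5.3%)
  I: 7.0% (difference: 5.8%)
  N: 6.7% (difference: 6.1%)
  S: 6.3% (difference: 6.5%)
  H: 6.1% (difference: 6.7%)
  R: 6.0% (difference: 6.8%)
  D: 4.3% (difference: 8.5%)
Step 3: 'T' most likely represents 'E' (frequency 12.7%).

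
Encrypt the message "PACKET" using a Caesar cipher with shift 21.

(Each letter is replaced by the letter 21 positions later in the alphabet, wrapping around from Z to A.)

Step 1: For each letter, shift forward by 21 positions (mod 26).
  P (position 15) -> position (15+21) mod 26 = 10 -> K
  A (position 0) -> position (0+21) mod 26 = 21 -> V
  C (position 2) -> position (2+21) mod 26 = 23 -> X
  K (position 10) -> position (10+21) mod 26 = 5 -> F
  E (position 4) -> position (4+21) mod 26 = 25 -> Z
  T (position 19) -> position (19+21) mod 26 = 14 -> O
Result: KVXFZO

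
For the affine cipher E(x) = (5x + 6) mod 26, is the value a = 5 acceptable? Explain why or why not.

Step 1: Compute gcd(5, 26).
Step 2: gcd(5, 26) = 1.
Since gcd = 1, 5 is coprime with 26, so it is a valid key.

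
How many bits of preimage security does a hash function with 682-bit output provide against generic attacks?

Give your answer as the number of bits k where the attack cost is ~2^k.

Step 1: The hash has a 682-bit output.
Step 2: Preimage resistance means: given a digest h(x), it should be infeasible to find any input that hashes to it.
With a 682-bit output there are 2^682 possible digests, so a generic brute-force preimage search costs about 2^682 evaluations.
Step 3: Security level = 682 bits.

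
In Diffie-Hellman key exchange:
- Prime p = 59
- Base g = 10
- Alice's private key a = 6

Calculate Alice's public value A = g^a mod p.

Step 1: A = g^a mod p = 10^6 mod 59.
  10^1 mod 59 = 10
  10^2 mod 59 = (10 * 10) mod 59 = 41
  10^3 mod 59 = (41 * 10) mod 59 = 56
  10^4 mod 59 = (56 * 10) mod 59 = 29
  10^5 mod 59 = (29 * 10) mod 59 = 54
  10^6 mod 59 = (54 * 10) mod 59 = 9
Result: A = 9.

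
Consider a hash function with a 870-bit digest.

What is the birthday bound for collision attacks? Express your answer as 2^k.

Step 1: The birthday paradox gives collision probability ~50% after sqrt(2^n) = 2^(n/2) hashes.
Step 2: For 870-bit output: 2^(870/2) = 2^435.
Step 3: Approximately 2^435 hash computations needed.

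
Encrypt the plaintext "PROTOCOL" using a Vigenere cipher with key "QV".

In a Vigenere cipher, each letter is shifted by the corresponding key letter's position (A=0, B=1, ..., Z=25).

Step 1: Repeat key to match plaintext length:
  Plaintext: PROTOCOL
  Key:       QVQVQVQV
Step 2: Encrypt each letter:
  P(15) + Q(16) = (15+16) mod 26 = 5 = F
  R(17) + V(21) = (17+21) mod 26 = 12 = M
  O(14) + Q(16) = (14+16) mod 26 = 4 = E
  T(19) + V(21) = (19+21) mod 26 = 14 = O
  O(14) + Q(16) = (14+16) mod 26 = 4 = E
  C(2) + V(21) = (2+21) mod 26 = 23 = X
  O(14) + Q(16) = (14+16) mod 26 = 4 = E
  L(11) + V(21) = (11+21) mod 26 = 6 = G
Ciphertext: FMEOEXEG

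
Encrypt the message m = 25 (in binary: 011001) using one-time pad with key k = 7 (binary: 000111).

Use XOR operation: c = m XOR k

Step 1: Write out the XOR operation bit by bit:
  Message: 011001
  Key:     000111
  XOR:     011110
Step 2: Convert to decimal: 011110 = 30.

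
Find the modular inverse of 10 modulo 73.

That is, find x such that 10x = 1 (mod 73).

Step 1: We need x such that 10 * x = 1 (mod 73).
Step 2: Using the extended Euclidean algorithm or trial:
  10 * 22 = 220 = 3 * 73 + 1.
Step 3: Since 220 mod 73 = 1, the inverse is x = 22.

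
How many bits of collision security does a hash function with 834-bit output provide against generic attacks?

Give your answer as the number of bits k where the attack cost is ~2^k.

Step 1: The hash has a 834-bit output.
Step 2: Collision resistance means it should be infeasible to find any x != y with h(x) = h(y).
By the birthday bound, a generic collision search succeeds after about sqrt(2^834) = 2^(834/2) = 2^417 evaluations.
Step 3: Security level = 417 bits.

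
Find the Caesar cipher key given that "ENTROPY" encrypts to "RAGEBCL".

Step 1: Compare first letters: E (position 4) -> R (position 17).
Step 2: Shift = (17 - 4) mod 26 = 13.
The shift value is 13.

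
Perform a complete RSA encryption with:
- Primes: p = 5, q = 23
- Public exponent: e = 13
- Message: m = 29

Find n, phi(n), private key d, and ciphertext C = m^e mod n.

Step 1: n = 5 * 23 = 115.
Step 2: phi(n) = (5-1)(23-1) = 4 * 22 = 88.
Step 3: Find d = 13^(-1) mod 88 = 61.
  Verify: 13 * 61 = 793 = 1 (mod 88).
Step 4: C = 29^13 mod 115 = 59.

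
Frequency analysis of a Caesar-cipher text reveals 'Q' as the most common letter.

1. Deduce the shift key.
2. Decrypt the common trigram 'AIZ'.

Step 1: In English, 'E' is the most frequent letter (12.7%).
Step 2: The most frequent ciphertext letter is 'Q' (position 16).
Step 3: Shift = (16 - 4) mod 26 = 12.
Step 4: Decrypt 'AIZ' by shifting back 12:
  A -> O
  I -> W
  Z -> N
Step 5: 'AIZ' decrypts to 'OWN'.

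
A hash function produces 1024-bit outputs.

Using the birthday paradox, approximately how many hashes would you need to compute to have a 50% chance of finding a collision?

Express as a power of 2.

Step 1: The birthday paradox gives collision probability ~50% after sqrt(2^n) = 2^(n/2) hashes.
Step 2: For 1024-bit output: 2^(1024/2) = 2^512.
Step 3: Approximately 2^512 hash computations needed.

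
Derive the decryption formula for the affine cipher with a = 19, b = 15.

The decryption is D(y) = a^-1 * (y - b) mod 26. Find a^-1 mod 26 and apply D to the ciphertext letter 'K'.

Step 1: Find a^-1, the modular inverse of 19 mod 26.
Step 2: We need 19 * a^-1 = 1 (mod 26).
Step 3: 19 * 11 = 209 = 8 * 26 + 1, so a^-1 = 11.
Step 4: D(y) = 11(y - 15) mod 26.
Step 5: Apply to 'K' (y = 10): D(10) = 11 * (10 - 15) mod 26 = 11 * -5 mod 26 = 23 -> 'X'.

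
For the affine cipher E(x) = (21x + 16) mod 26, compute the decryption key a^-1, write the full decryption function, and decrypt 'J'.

Step 1: Find a^-1, the modular inverse of 21 mod 26.
Step 2: We need 21 * a^-1 = 1 (mod 26).
Step 3: 21 * 5 = 105 = 4 * 26 + 1, so a^-1 = 5.
Step 4: D(y) = 5(y - 16) mod 26.
Step 5: Apply to 'J' (y = 9): D(9) = 5 * (9 - 16) mod 26 = 5 * -7 mod 26 = 17 -> 'R'.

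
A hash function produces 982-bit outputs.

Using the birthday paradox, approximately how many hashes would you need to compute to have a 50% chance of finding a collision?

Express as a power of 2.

Step 1: The birthday paradox gives collision probability ~50% after sqrt(2^n) = 2^(n/2) hashes.
Step 2: For 982-bit output: 2^(982/2) = 2^491.
Step 3: Approximately 2^491 hash computations needed.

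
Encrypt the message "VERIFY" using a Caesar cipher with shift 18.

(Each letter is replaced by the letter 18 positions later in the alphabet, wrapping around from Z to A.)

Step 1: For each letter, shift forward by 18 positions (mod 26).
  V (position 21) -> position (21+18) mod 26 = 13 -> N
  E (position 4) -> position (4+18) mod 26 = 22 -> W
  R (position 17) -> position (17+18) mod 26 = 9 -> J
  I (position 8) -> position (8+18) mod 26 = 0 -> A
  F (position 5) -> position (5+18) mod 26 = 23 -> X
  Y (position 24) -> position (24+18) mod 26 = 16 -> Q
Result: NWJAXQ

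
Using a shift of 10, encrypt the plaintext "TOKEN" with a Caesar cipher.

Step 1: For each letter, shift forward by 10 positions (mod 26).
  T (position 19) -> position (19+10) mod 26 = 3 -> D
  O (position 14) -> position (14+10) mod 26 = 24 -> Y
  K (position 10) -> position (10+10) mod 26 = 20 -> U
  E (position 4) -> position (4+10) mod 26 = 14 -> O
  N (position 13) -> position (13+10) mod 26 = 23 -> X
Result: DYUOX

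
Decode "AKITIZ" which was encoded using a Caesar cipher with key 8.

Step 1: Reverse the shift by subtracting 8 from each letter position.
  A (position 0) -> position (0-8) mod 26 = 18 -> S
  K (position 10) -> position (10-8) mod 26 = 2 -> C
  I (position 8) -> position (8-8) mod 26 = 0 -> A
  T (position 19) -> position (19-8) mod 26 = 11 -> L
  I (position 8) -> position (8-8) mod 26 = 0 -> A
  Z (position 25) -> position (25-8) mod 26 = 17 -> R
Decrypted message: SCALAR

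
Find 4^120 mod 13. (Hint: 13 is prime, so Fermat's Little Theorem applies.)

Step 1: Since 13 is prime, by Fermat's Little Theorem: 4^12 = 1 (mod 13).
Step 2: Reduce exponent: 120 mod 12 = 0.
Step 3: So 4^120 = 4^0 (mod 13).
Step 4: 4^0 mod 13 = 1.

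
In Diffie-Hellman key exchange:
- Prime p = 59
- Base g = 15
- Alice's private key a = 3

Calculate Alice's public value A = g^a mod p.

Step 1: A = g^a mod p = 15^3 mod 59.
  15^1 mod 59 = 15
  15^2 mod 59 = (15 * 15) mod 59 = 48
  15^3 mod 59 = (48 * 15) mod 59 = 12
Result: A = 12.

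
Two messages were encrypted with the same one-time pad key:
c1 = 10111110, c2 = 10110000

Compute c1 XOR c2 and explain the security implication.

Step 1: c1 XOR c2 = (m1 XOR k) XOR (m2 XOR k).
Step 2: By XOR associativity/commutativity: = m1 XOR m2 XOR k XOR k = m1 XOR m2.
Step 3: 10111110 XOR 10110000 = 00001110 = 14.
Step 4: The key cancels out! An attacker learns m1 XOR m2 = 14, revealing the relationship between plaintexts.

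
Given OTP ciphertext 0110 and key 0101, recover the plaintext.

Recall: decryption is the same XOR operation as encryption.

Step 1: XOR ciphertext with key:
  Ciphertext: 0110
  Key:        0101
  XOR:        0011
Step 2: Plaintext = 0011 = 3 in decimal.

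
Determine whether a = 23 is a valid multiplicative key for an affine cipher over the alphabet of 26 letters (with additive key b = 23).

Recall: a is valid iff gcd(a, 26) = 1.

Step 1: Compute gcd(23, 26).
Step 2: gcd(23, 26) = 1.
Since gcd = 1, 23 is coprime with 26, so it is a valid key.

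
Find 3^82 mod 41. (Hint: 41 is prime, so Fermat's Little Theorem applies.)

Step 1: Since 41 is prime, by Fermat's Little Theorem: 3^40 = 1 (mod 41).
Step 2: Reduce exponent: 82 mod 40 = 2.
Step 3: So 3^82 = 3^2 (mod 41).
Step 4: 3^2 mod 41 = 9.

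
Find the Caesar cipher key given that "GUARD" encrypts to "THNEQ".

Step 1: Compare first letters: G (position 6) -> T (position 19).
Step 2: Shift = (19 - 6) mod 26 = 13.
The shift value is 13.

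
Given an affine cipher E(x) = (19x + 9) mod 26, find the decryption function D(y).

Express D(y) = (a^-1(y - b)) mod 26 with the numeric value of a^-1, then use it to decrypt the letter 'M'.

Step 1: Find a^-1, the modular inverse of 19 mod 26.
Step 2: We need 19 * a^-1 = 1 (mod 26).
Step 3: 19 * 11 = 209 = 8 * 26 + 1, so a^-1 = 11.
Step 4: D(y) = 11(y - 9) mod 26.
Step 5: Apply to 'M' (y = 12): D(12) = 11 * (12 - 9) mod 26 = 11 * 3 mod 26 = 7 -> 'H'.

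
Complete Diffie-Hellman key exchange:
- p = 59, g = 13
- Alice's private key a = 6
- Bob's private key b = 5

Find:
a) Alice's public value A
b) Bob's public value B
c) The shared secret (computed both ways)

Step 1: A = g^a mod p = 13^6 mod 59 = 19.
Step 2: B = g^b mod p = 13^5 mod 59 = 6.
Step 3: Alice computes s = B^a mod p = 6^6 mod 59 = 46.
Step 4: Bob computes s = A^b mod p = 19^5 mod 59 = 46.
Both sides agree: shared secret = 46.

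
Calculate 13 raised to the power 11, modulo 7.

Step 1: Compute 13^11 mod 7 step by step, reducing modulo 7 at each step.
  13^1 mod 7 = 6
  13^2 mod 7 = (6 * 13) mod 7 = 1
  13^3 mod 7 = (1 * 13) mod 7 = 6
  13^4 mod 7 = (6 * 13) mod 7 = 1
  13^5 mod 7 = (1 * 13) mod 7 = 6
  13^6 mod 7 = (6 * 13) mod 7 = 1
  13^7 mod 7 = (1 * 13) mod 7 = 6
  13^8 mod 7 = (6 * 13) mod 7 = 1
  13^9 mod 7 = (1 * 13) mod 7 = 6
  13^10 mod 7 = (6 * 13) mod 7 = 1
  13^11 mod 7 = (1 * 13) mod 7 = 6
Step 2: Result = 6.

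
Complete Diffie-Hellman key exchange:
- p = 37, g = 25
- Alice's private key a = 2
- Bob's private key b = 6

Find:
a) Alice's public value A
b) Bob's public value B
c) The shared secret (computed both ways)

Step 1: A = g^a mod p = 25^2 mod 37 = 33.
Step 2: B = g^b mod p = 25^6 mod 37 = 10.
Step 3: Alice computes s = B^a mod p = 10^2 mod 37 = 26.
Step 4: Bob computes s = A^b mod p = 33^6 mod 37 = 26.
Both sides agree: shared secret = 26.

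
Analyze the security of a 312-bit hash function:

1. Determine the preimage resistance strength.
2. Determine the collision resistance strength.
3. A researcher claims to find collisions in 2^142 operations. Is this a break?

Step 1: Preimage resistance requires brute-force of 2^312 operations.
Step 2: Collision resistance (birthday bound) = 2^(312/2) = 2^156.
Step 3: The claimed attack costs 2^142 operations.
Step 4: Since 2^142 < 2^156, the claimed attack beats the generic birthday bound, so collision resistance is broken.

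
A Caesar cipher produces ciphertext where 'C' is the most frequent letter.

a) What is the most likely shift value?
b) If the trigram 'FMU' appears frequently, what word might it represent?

Step 1: In English, 'E' is the most frequent letter (12.7%).
Step 2: The most frequent ciphertext letter is 'C' (position 2).
Step 3: Shift = (2 - 4) mod 26 = 24.
Step 4: Decrypt 'FMU' by shifting back 24:
  F -> H
  M -> O
  U -> W
Step 5: 'FMU' decrypts to 'HOW'.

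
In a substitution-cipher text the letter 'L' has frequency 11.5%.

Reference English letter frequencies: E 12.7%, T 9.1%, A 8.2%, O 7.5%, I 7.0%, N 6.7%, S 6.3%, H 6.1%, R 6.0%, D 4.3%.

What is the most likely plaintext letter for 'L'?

Step 1: The observed frequency is 11.5%.
Step 2: Compare with English frequencies:
  E: 12.7% (difference: 1.2%) <-- closest
  T: 9.1% (difference: 2.4%)
  A: 8.2% (difference: 3.3%)
  O: 7.5% (difference: 4.0%)
  I: 7.0% (difference: 4.5%)
  N: 6.7% (difference: 4.8%)
  S: 6.3% (difference: 5.2%)
  H: 6.1% (difference: 5.4%)
  R: 6.0% (difference: 5.5%)
  D: 4.3% (difference: 7.2%)
Step 3: 'L' most likely represents 'E' (frequency 12.7%).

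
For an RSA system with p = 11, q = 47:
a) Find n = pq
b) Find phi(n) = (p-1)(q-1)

Step 1: n = p * q = 11 * 47 = 517.
Step 2: phi(n) = (p-1)(q-1) = 10 * 46 = 460.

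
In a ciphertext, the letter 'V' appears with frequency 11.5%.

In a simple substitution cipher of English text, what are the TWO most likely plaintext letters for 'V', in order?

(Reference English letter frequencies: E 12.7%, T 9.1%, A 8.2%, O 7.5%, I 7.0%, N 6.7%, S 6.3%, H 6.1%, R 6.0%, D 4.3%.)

Step 1: Observed frequency of 'V' is 11.5%.
Step 2: Compute distances to each reference frequency and sort:
  E (12.7%): difference = 1.2% <-- BEST
  T (9.1%): difference = 2.4% <-- RUNNER-UP
  A (8.2%): difference = 3.3%
  O (7.5%): difference = 4.0%
  I (7.0%): difference = 4.5%
Step 3: Most likely is 'E' (12.7%, diff 1.2%); second most likely is 'T' (9.1%, diff 2.4%).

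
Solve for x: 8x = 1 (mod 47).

Step 1: We need x such that 8 * x = 1 (mod 47).
Step 2: Using the extended Euclidean algorithm or trial:
  8 * 6 = 48 = 1 * 47 + 1.
Step 3: Since 48 mod 47 = 1, the inverse is x = 6.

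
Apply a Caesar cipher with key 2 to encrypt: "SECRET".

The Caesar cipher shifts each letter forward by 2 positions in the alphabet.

Step 1: For each letter, shift forward by 2 positions (mod 26).
  S (position 18) -> position (18+2) mod 26 = 20 -> U
  E (position 4) -> position (4+2) mod 26 = 6 -> G
  C (position 2) -> position (2+2) mod 26 = 4 -> E
  R (position 17) -> position (17+2) mod 26 = 19 -> T
  E (position 4) -> position (4+2) mod 26 = 6 -> G
  T (position 19) -> position (19+2) mod 26 = 21 -> V
Result: UGETGV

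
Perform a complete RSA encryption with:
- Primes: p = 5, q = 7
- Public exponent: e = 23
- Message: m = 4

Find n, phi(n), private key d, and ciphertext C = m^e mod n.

Step 1: n = 5 * 7 = 35.
Step 2: phi(n) = (5-1)(7-1) = 4 * 6 = 24.
Step 3: Find d = 23^(-1) mod 24 = 23.
  Verify: 23 * 23 = 529 = 1 (mod 24).
Step 4: C = 4^23 mod 35 = 9.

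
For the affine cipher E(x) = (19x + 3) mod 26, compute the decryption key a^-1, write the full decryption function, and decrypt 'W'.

Step 1: Find a^-1, the modular inverse of 19 mod 26.
Step 2: We need 19 * a^-1 = 1 (mod 26).
Step 3: 19 * 11 = 209 = 8 * 26 + 1, so a^-1 = 11.
Step 4: D(y) = 11(y - 3) mod 26.
Step 5: Apply to 'W' (y = 22): D(22) = 11 * (22 - 3) mod 26 = 11 * 19 mod 26 = 1 -> 'B'.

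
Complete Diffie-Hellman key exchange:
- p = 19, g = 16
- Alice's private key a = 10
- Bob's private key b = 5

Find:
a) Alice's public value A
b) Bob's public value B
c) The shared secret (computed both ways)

Step 1: A = g^a mod p = 16^10 mod 19 = 16.
Step 2: B = g^b mod p = 16^5 mod 19 = 4.
Step 3: Alice computes s = B^a mod p = 4^10 mod 19 = 4.
Step 4: Bob computes s = A^b mod p = 16^5 mod 19 = 4.
Both sides agree: shared secret = 4.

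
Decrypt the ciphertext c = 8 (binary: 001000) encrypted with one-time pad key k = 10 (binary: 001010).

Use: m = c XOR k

Step 1: XOR ciphertext with key:
  Ciphertext: 001000
  Key:        001010
  XOR:        000010
Step 2: Plaintext = 000010 = 2 in decimal.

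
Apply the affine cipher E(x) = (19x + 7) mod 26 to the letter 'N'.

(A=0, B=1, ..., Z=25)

Step 1: Convert 'N' to number: x = 13.
Step 2: E(13) = (19 * 13 + 7) mod 26 = 254 mod 26 = 20.
Step 3: Convert 20 back to letter: U.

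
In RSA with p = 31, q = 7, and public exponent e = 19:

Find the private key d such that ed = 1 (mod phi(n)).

Step 1: n = 31 * 7 = 217.
Step 2: phi(n) = 30 * 6 = 180.
Step 3: Find d such that 19 * d = 1 (mod 180).
Step 4: d = 19^(-1) mod 180 = 19.
Verification: 19 * 19 = 361 = 2 * 180 + 1.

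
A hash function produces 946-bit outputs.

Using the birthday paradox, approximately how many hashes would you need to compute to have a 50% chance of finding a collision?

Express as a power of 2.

Step 1: The birthday paradox gives collision probability ~50% after sqrt(2^n) = 2^(n/2) hashes.
Step 2: For 946-bit output: 2^(946/2) = 2^473.
Step 3: Approximately 2^473 hash computations needed.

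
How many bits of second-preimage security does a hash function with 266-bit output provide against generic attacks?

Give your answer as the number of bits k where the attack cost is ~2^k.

Step 1: The hash has a 266-bit output.
Step 2: Second-preimage resistance means: given a specific input x, it should be infeasible to find a different y with h(y) = h(x).
With a 266-bit output, a generic search for a second preimage costs about 2^266 evaluations (each trial matches the fixed target with probability 2^-266).
Step 3: Security level = 266 bits.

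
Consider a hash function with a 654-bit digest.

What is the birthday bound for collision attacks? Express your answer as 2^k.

Step 1: The birthday paradox gives collision probability ~50% after sqrt(2^n) = 2^(n/2) hashes.
Step 2: For 654-bit output: 2^(654/2) = 2^327.
Step 3: Approximately 2^327 hash computations needed.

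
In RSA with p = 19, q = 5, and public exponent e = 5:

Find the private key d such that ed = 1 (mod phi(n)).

Step 1: n = 19 * 5 = 95.
Step 2: phi(n) = 18 * 4 = 72.
Step 3: Find d such that 5 * d = 1 (mod 72).
Step 4: d = 5^(-1) mod 72 = 29.
Verification: 5 * 29 = 145 = 2 * 72 + 1.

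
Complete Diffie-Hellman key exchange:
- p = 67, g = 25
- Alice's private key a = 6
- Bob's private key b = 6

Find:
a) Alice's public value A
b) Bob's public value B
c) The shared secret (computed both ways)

Step 1: A = g^a mod p = 25^6 mod 67 = 62.
Step 2: B = g^b mod p = 25^6 mod 67 = 62.
Step 3: Alice computes s = B^a mod p = 62^6 mod 67 = 14.
Step 4: Bob computes s = A^b mod p = 62^6 mod 67 = 14.
Both sides agree: shared secret = 14.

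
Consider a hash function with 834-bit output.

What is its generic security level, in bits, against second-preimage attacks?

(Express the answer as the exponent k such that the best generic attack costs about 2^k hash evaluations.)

Step 1: The hash has a 834-bit output.
Step 2: Second-preimage resistance means: given a specific input x, it should be infeasible to find a different y with h(y) = h(x).
With a 834-bit output, a generic search for a second preimage costs about 2^834 evaluations (each trial matches the fixed target with probability 2^-834).
Step 3: Security level = 834 bits.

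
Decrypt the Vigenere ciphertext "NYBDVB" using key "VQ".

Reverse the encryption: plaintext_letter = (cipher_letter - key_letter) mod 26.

Step 1: Extend key: VQVQVQ
Step 2: Decrypt each letter (c - k) mod 26:
  N(13) - V(21) = (13-21) mod 26 = 18 = S
  Y(24) - Q(16) = (24-16) mod 26 = 8 = I
  B(1) - V(21) = (1-21) mod 26 = 6 = G
  D(3) - Q(16) = (3-16) mod 26 = 13 = N
  V(21) - V(21) = (21-21) mod 26 = 0 = A
  B(1) - Q(16) = (1-16) mod 26 = 11 = L
Plaintext: SIGNAL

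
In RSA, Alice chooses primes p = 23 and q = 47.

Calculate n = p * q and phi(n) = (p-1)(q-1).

Step 1: n = p * q = 23 * 47 = 1081.
Step 2: phi(n) = (p-1)(q-1) = 22 * 46 = 1012.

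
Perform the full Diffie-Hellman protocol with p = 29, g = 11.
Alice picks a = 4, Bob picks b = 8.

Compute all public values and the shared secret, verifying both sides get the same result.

Step 1: A = g^a mod p = 11^4 mod 29 = 25.
Step 2: B = g^b mod p = 11^8 mod 29 = 16.
Step 3: Alice computes s = B^a mod p = 16^4 mod 29 = 25.
Step 4: Bob computes s = A^b mod p = 25^8 mod 29 = 25.
Both sides agree: shared secret = 25.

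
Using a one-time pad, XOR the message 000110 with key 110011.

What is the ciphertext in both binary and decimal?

Step 1: Write out the XOR operation bit by bit:
  Message: 000110
  Key:     110011
  XOR:     110101
Step 2: Convert to decimal: 110101 = 53.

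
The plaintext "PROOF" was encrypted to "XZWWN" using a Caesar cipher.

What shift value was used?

Step 1: Compare first letters: P (position 15) -> X (position 23).
Step 2: Shift = (23 - 15) mod 26 = 8.
The shift value is 8.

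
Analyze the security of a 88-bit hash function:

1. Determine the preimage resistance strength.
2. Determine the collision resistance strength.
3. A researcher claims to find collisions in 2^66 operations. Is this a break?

Step 1: Preimage resistance requires brute-force of 2^88 operations.
Step 2: Collision resistance (birthday bound) = 2^(88/2) = 2^44.
Step 3: The claimed attack costs 2^66 operations.
Step 4: Since 2^66 >= 2^44, the claimed attack is no faster than the generic birthday attack, so this does not break collision resistance.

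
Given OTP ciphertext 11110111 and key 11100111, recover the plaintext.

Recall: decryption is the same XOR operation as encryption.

Step 1: XOR ciphertext with key:
  Ciphertext: 11110111
  Key:        11100111
  XOR:        00010000
Step 2: Plaintext = 00010000 = 16 in decimal.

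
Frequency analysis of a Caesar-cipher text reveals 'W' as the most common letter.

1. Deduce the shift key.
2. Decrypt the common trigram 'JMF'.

Step 1: In English, 'E' is the most frequent letter (12.7%).
Step 2: The most frequent ciphertext letter is 'W' (position 22).
Step 3: Shift = (22 - 4) mod 26 = 18.
Step 4: Decrypt 'JMF' by shifting back 18:
  J -> R
  M -> U
  F -> N
Step 5: 'JMF' decrypts to 'RUN'.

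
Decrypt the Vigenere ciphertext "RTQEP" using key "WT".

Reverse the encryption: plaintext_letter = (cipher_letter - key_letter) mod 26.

Step 1: Extend key: WTWTW
Step 2: Decrypt each letter (c - k) mod 26:
  R(17) - W(22) = (17-22) mod 26 = 21 = V
  T(19) - T(19) = (19-19) mod 26 = 0 = A
  Q(16) - W(22) = (16-22) mod 26 = 20 = U
  E(4) - T(19) = (4-19) mod 26 = 11 = L
  P(15) - W(22) = (15-22) mod 26 = 19 = T
Plaintext: VAULT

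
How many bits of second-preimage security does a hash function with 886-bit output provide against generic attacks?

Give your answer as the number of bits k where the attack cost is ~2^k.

Step 1: The hash has a 886-bit output.
Step 2: Second-preimage resistance means: given a specific input x, it should be infeasible to find a different y with h(y) = h(x).
With a 886-bit output, a generic search for a second preimage costs about 2^886 evaluations (each trial matches the fixed target with probability 2^-886).
Step 3: Security level = 886 bits.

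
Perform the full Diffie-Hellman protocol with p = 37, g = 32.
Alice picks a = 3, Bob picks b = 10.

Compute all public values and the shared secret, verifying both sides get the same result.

Step 1: A = g^a mod p = 32^3 mod 37 = 23.
Step 2: B = g^b mod p = 32^10 mod 37 = 30.
Step 3: Alice computes s = B^a mod p = 30^3 mod 37 = 27.
Step 4: Bob computes s = A^b mod p = 23^10 mod 37 = 27.
Both sides agree: shared secret = 27.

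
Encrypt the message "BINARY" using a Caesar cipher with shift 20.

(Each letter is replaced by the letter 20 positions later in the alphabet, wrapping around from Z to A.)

Step 1: For each letter, shift forward by 20 positions (mod 26).
  B (position 1) -> position (1+20) mod 26 = 21 -> V
  I (position 8) -> position (8+20) mod 26 = 2 -> C
  N (position 13) -> position (13+20) mod 26 = 7 -> H
  A (position 0) -> position (0+20) mod 26 = 20 -> U
  R (position 17) -> position (17+20) mod 26 = 11 -> L
  Y (position 24) -> position (24+20) mod 26 = 18 -> S
Result: VCHULS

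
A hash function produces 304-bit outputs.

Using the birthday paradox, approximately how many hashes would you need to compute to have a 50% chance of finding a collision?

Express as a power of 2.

Step 1: The birthday paradox gives collision probability ~50% after sqrt(2^n) = 2^(n/2) hashes.
Step 2: For 304-bit output: 2^(304/2) = 2^152.
Step 3: Approximately 2^152 hash computations needed.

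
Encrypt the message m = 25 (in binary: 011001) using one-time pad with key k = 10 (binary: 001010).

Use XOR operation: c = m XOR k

Step 1: Write out the XOR operation bit by bit:
  Message: 011001
  Key:     001010
  XOR:     010011
Step 2: Convert to decimal: 010011 = 19.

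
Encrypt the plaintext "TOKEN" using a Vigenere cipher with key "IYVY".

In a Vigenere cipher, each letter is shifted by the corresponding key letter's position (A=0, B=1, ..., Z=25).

Step 1: Repeat key to match plaintext length:
  Plaintext: TOKEN
  Key:       IYVYI
Step 2: Encrypt each letter:
  T(19) + I(8) = (19+8) mod 26 = 1 = B
  O(14) + Y(24) = (14+24) mod 26 = 12 = M
  K(10) + V(21) = (10+21) mod 26 = 5 = F
  E(4) + Y(24) = (4+24) mod 26 = 2 = C
  N(13) + I(8) = (13+8) mod 26 = 21 = V
Ciphertext: BMFCV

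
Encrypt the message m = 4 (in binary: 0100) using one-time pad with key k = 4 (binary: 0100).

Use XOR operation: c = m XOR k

Step 1: Write out the XOR operation bit by bit:
  Message: 0100
  Key:     0100
  XOR:     0000
Step 2: Convert to decimal: 0000 = 0.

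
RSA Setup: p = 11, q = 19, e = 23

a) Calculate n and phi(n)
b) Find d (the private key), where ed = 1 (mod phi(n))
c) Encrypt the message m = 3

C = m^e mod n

Step 1: n = 11 * 19 = 209.
Step 2: phi(n) = (11-1)(19-1) = 10 * 18 = 180.
Step 3: Find d = 23^(-1) mod 180 = 47.
  Verify: 23 * 47 = 1081 = 1 (mod 180).
Step 4: C = 3^23 mod 209 = 148.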